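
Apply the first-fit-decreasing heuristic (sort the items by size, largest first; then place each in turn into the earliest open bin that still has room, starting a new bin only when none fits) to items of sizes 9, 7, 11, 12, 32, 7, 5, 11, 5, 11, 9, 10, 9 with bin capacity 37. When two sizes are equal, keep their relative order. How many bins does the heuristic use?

4

Sorted descending: 32, 12, 11, 11, 11, 10, 9, 9, 9, 7, 7, 5, 5.
  32 → bin 1 (new)  [load 32/37]
  12 → bin 2 (new)  [load 12/37]
  11 → bin 2  [load 23/37]
  11 → bin 2  [load 34/37]
  11 → bin 3 (new)  [load 11/37]
  10 → bin 3  [load 21/37]
  9 → bin 3  [load 30/37]
  9 → bin 4 (new)  [load 9/37]
  9 → bin 4  [load 18/37]
  7 → bin 3  [load 37/37]
  7 → bin 4  [load 25/37]
  5 → bin 1  [load 37/37]
  5 → bin 4  [load 30/37]
4 bins opened.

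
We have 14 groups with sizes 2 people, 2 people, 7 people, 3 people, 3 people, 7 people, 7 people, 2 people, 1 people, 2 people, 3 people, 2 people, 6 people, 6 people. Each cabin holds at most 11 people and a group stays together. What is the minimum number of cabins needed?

5

Total = 7 + 7 + 7 + 6 + 6 + 3 + 3 + 3 + 2 + 2 + 2 + 2 + 2 + 1 = 53 people.
Lower bound: ⌈53/11⌉ = 5 cabins.
A packing using 5 cabins:
  cabin 1: 7 + 3 + 1 = 11
  cabin 2: 7 + 3 = 10
  cabin 3: 7 + 2 + 2 = 11
  cabin 4: 6 + 3 + 2 = 11
  cabin 5: 6 + 2 + 2 = 10
This matches the lower bound, so 5 is optimal.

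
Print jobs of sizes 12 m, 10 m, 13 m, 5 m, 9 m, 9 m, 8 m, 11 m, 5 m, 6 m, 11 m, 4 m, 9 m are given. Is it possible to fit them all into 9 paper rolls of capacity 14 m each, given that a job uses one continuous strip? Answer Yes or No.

A valid assignment using 9 paper rolls:
  roll 1: 13 = 13
  roll 2: 12 = 12
  roll 3: 11 = 11
  roll 4: 11 = 11
  roll 5: 10 + 4 = 14
  roll 6: 9 + 5 = 14
  roll 7: 9 + 5 = 14
  roll 8: 9 = 9
  roll 9: 8 + 6 = 14
Every load is within 14 m, so 9 paper rolls suffice.

Yes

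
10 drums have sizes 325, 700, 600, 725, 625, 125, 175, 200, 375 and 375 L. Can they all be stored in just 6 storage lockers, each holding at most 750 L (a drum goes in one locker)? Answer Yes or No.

A valid assignment using 6 storage lockers:
  locker 1: 725 = 725
  locker 2: 700 = 700
  locker 3: 625 + 125 = 750
  locker 4: 600 = 600
  locker 5: 375 + 375 = 750
  locker 6: 325 + 200 + 175 = 700
Every load is within 750 L, so 6 storage lockers suffice.

Yes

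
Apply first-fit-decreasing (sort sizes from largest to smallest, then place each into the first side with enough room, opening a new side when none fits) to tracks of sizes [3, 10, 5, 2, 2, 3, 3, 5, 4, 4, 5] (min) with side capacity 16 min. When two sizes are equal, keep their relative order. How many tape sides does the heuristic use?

3

Sorted descending: 10, 5, 5, 5, 4, 4, 3, 3, 3, 2, 2.
  10 → side 1 (new)  [load 10/16]
  5 → side 1  [load 15/16]
  5 → side 2 (new)  [load 5/16]
  5 → side 2  [load 10/16]
  4 → side 2  [load 14/16]
  4 → side 3 (new)  [load 4/16]
  3 → side 3  [load 7/16]
  3 → side 3  [load 10/16]
  3 → side 3  [load 13/16]
  2 → side 2  [load 16/16]
  2 → side 3  [load 15/16]
3 tape sides opened.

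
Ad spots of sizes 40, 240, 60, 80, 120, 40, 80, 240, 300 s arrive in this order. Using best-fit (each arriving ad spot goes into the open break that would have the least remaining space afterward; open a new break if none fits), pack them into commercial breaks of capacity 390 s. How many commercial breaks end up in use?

  40 → break 1 (new)  [load 40/390]
  240 → break 1  [load 280/390]
  60 → break 1  [load 340/390]
  80 → break 2 (new)  [load 80/390]
  120 → break 2  [load 200/390]
  40 → break 1  [load 380/390]
  80 → break 2  [load 280/390]
  240 → break 3 (new)  [load 240/390]
  300 → break 4 (new)  [load 300/390]
4 commercial breaks opened.

4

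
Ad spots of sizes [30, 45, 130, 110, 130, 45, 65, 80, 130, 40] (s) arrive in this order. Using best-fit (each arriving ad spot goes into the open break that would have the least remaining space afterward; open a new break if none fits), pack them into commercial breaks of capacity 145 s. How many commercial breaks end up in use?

7

  30 → break 1 (new)  [load 30/145]
  45 → break 1  [load 75/145]
  130 → break 2 (new)  [load 130/145]
  110 → break 3 (new)  [load 110/145]
  130 → break 4 (new)  [load 130/145]
  45 → break 1  [load 120/145]
  65 → break 5 (new)  [load 65/145]
  80 → break 5  [load 145/145]
  130 → break 6 (new)  [load 130/145]
  40 → break 7 (new)  [load 40/145]
7 commercial breaks opened.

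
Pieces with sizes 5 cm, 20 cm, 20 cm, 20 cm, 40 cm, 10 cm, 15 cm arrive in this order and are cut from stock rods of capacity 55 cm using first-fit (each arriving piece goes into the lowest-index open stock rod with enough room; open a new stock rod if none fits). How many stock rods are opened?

3

  5 → stock rod 1 (new)  [load 5/55]
  20 → stock rod 1  [load 25/55]
  20 → stock rod 1  [load 45/55]
  20 → stock rod 2 (new)  [load 20/55]
  40 → stock rod 3 (new)  [load 40/55]
  10 → stock rod 1  [load 55/55]
  15 → stock rod 2  [load 35/55]
3 stock rods opened.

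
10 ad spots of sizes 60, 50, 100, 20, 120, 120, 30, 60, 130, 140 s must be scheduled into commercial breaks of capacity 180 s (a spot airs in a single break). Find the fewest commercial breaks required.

5

Total = 140 + 130 + 120 + 120 + 100 + 60 + 60 + 50 + 30 + 20 = 830 s.
Lower bound: ⌈830/180⌉ = 5 commercial breaks.
A packing using 5 commercial breaks:
  break 1: 140 + 30 = 170
  break 2: 130 + 50 = 180
  break 3: 120 + 60 = 180
  break 4: 120 + 60 = 180
  break 5: 100 + 20 = 120
This matches the lower bound, so 5 is optimal.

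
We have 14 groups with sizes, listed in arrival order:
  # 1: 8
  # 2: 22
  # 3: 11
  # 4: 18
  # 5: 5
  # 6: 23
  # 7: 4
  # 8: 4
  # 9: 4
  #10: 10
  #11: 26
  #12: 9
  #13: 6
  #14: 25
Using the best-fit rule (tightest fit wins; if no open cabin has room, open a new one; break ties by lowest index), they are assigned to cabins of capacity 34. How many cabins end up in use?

6

  8 → cabin 1 (new)  [load 8/34]
  22 → cabin 1  [load 30/34]
  11 → cabin 2 (new)  [load 11/34]
  18 → cabin 2  [load 29/34]
  5 → cabin 2  [load 34/34]
  23 → cabin 3 (new)  [load 23/34]
  4 → cabin 1  [load 34/34]
  4 → cabin 3  [load 27/34]
  4 → cabin 3  [load 31/34]
  10 → cabin 4 (new)  [load 10/34]
  26 → cabin 5 (new)  [load 26/34]
  9 → cabin 4  [load 19/34]
  6 → cabin 5  [load 32/34]
  25 → cabin 6 (new)  [load 25/34]
6 cabins opened.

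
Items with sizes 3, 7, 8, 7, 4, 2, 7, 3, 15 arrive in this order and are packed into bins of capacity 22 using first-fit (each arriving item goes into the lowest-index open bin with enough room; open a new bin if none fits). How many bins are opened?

  3 → bin 1 (new)  [load 3/22]
  7 → bin 1  [load 10/22]
  8 → bin 1  [load 18/22]
  7 → bin 2 (new)  [load 7/22]
  4 → bin 1  [load 22/22]
  2 → bin 2  [load 9/22]
  7 → bin 2  [load 16/22]
  3 → bin 2  [load 19/22]
  15 → bin 3 (new)  [load 15/22]
3 bins opened.

3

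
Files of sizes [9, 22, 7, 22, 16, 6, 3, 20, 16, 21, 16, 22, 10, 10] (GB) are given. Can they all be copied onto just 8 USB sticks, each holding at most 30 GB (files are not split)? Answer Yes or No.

A valid assignment using 8 USB sticks:
  USB stick 1: 22 + 7 = 29
  USB stick 2: 22 + 6 = 28
  USB stick 3: 22 + 3 = 25
  USB stick 4: 21 + 9 = 30
  USB stick 5: 20 + 10 = 30
  USB stick 6: 16 + 10 = 26
  USB stick 7: 16 = 16
  USB stick 8: 16 = 16
Every load is within 30 GB, so 8 USB sticks suffice.

Yes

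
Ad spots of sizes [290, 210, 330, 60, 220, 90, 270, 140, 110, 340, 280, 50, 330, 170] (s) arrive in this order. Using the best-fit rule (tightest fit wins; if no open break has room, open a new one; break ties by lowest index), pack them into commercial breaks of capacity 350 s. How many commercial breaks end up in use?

  290 → break 1 (new)  [load 290/350]
  210 → break 2 (new)  [load 210/350]
  330 → break 3 (new)  [load 330/350]
  60 → break 1  [load 350/350]
  220 → break 4 (new)  [load 220/350]
  90 → break 4  [load 310/350]
  270 → break 5 (new)  [load 270/350]
  140 → break 2  [load 350/350]
  110 → break 6 (new)  [load 110/350]
  340 → break 7 (new)  [load 340/350]
  280 → break 8 (new)  [load 280/350]
  50 → break 8  [load 330/350]
  330 → break 9 (new)  [load 330/350]
  170 → break 6  [load 280/350]
9 commercial breaks opened.

9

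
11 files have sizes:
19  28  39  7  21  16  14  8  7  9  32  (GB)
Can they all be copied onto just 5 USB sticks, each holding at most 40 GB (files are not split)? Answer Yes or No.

Total = 200 GB; ⌈200/40⌉ = 5.
The bound of 5 does not rule out 5, but exhaustive search shows no assignment into 5 USB sticks of capacity 40 GB exists — the minimum is 6.

No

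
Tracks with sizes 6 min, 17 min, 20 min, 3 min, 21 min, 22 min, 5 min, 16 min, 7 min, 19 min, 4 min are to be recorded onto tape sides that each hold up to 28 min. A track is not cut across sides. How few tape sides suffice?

6

Total = 22 + 21 + 20 + 19 + 17 + 16 + 7 + 6 + 5 + 4 + 3 = 140 min.
Lower bound: ⌈140/28⌉ = 5 tape sides.
Also, 6 tracks each exceed 14 min, and no two of those can share a side, so at least 6 tape sides are needed.
A packing using 6 tape sides:
  side 1: 22 + 6 = 28
  side 2: 21 + 7 = 28
  side 3: 20 + 5 + 3 = 28
  side 4: 19 + 4 = 23
  side 5: 17 = 17
  side 6: 16 = 16
This matches the lower bound, so 6 is optimal.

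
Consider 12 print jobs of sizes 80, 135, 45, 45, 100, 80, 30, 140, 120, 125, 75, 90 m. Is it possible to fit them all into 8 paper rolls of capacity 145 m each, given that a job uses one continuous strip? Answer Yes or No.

No

Total = 1065 m; ⌈1065/145⌉ = 8.
9 print jobs each exceed half the capacity and cannot share a roll, forcing at least 9 paper rolls.
At least 9 paper rolls are required, but only 8 are allowed.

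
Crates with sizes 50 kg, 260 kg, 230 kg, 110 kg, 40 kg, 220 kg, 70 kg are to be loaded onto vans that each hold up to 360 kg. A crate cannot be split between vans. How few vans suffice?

3

Total = 260 + 230 + 220 + 110 + 70 + 50 + 40 = 980 kg.
Lower bound: ⌈980/360⌉ = 3 vans.
A packing using 3 vans:
  van 1: 260 + 70 = 330
  van 2: 230 + 110 = 340
  van 3: 220 + 50 + 40 = 310
This matches the lower bound, so 3 is optimal.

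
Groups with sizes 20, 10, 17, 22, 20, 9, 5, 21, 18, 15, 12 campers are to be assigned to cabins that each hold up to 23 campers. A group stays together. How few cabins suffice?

Total = 22 + 21 + 20 + 20 + 18 + 17 + 15 + 12 + 10 + 9 + 5 = 169 campers.
Lower bound: ⌈169/23⌉ = 8 cabins.
A packing using 9 cabins:
  cabin 1: 22 = 22
  cabin 2: 21 = 21
  cabin 3: 20 = 20
  cabin 4: 20 = 20
  cabin 5: 18 + 5 = 23
  cabin 6: 17 = 17
  cabin 7: 15 = 15
  cabin 8: 12 + 10 = 22
  cabin 9: 9 = 9
No arrangement into 8 cabins stays within capacity, so 9 is optimal.

9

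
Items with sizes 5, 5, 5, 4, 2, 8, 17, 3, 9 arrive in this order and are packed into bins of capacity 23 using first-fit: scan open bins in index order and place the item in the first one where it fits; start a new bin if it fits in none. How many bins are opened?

3

  5 → bin 1 (new)  [load 5/23]
  5 → bin 1  [load 10/23]
  5 → bin 1  [load 15/23]
  4 → bin 1  [load 19/23]
  2 → bin 1  [load 21/23]
  8 → bin 2 (new)  [load 8/23]
  17 → bin 3 (new)  [load 17/23]
  3 → bin 2  [load 11/23]
  9 → bin 2  [load 20/23]
3 bins opened.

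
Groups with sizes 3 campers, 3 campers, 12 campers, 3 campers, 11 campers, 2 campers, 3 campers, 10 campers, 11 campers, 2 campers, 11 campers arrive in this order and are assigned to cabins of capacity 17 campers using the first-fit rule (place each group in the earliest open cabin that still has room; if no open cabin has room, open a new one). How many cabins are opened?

6

  3 → cabin 1 (new)  [load 3/17]
  3 → cabin 1  [load 6/17]
  12 → cabin 2 (new)  [load 12/17]
  3 → cabin 1  [load 9/17]
  11 → cabin 3 (new)  [load 11/17]
  2 → cabin 1  [load 11/17]
  3 → cabin 1  [load 14/17]
  10 → cabin 4 (new)  [load 10/17]
  11 → cabin 5 (new)  [load 11/17]
  2 → cabin 1  [load 16/17]
  11 → cabin 6 (new)  [load 11/17]
6 cabins opened.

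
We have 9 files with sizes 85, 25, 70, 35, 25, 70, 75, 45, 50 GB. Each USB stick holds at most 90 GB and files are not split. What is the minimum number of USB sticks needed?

Total = 85 + 75 + 70 + 70 + 50 + 45 + 35 + 25 + 25 = 480 GB.
Lower bound: ⌈480/90⌉ = 6 USB sticks.
A packing using 7 USB sticks:
  USB stick 1: 85 = 85
  USB stick 2: 75 = 75
  USB stick 3: 70 = 70
  USB stick 4: 70 = 70
  USB stick 5: 50 + 35 = 85
  USB stick 6: 45 + 25 = 70
  USB stick 7: 25 = 25
No arrangement into 6 USB sticks stays within capacity, so 7 is optimal.

7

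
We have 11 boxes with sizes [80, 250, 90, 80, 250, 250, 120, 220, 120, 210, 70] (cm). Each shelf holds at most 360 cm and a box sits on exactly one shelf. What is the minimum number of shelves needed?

Total = 250 + 250 + 250 + 220 + 210 + 120 + 120 + 90 + 80 + 80 + 70 = 1740 cm.
Lower bound: ⌈1740/360⌉ = 5 shelves.
A packing using 6 shelves:
  shelf 1: 250 + 90 = 340
  shelf 2: 250 + 80 = 330
  shelf 3: 250 + 80 = 330
  shelf 4: 220 + 120 = 340
  shelf 5: 210 + 120 = 330
  shelf 6: 70 = 70
No arrangement into 5 shelves stays within capacity, so 6 is optimal.

6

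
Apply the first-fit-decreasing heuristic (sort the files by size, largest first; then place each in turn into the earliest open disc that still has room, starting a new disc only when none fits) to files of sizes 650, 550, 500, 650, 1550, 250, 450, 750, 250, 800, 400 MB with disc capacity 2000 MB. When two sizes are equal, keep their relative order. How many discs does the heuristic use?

Sorted descending: 1550, 800, 750, 650, 650, 550, 500, 450, 400, 250, 250.
  1550 → disc 1 (new)  [load 1550/2000]
  800 → disc 2 (new)  [load 800/2000]
  750 → disc 2  [load 1550/2000]
  650 → disc 3 (new)  [load 650/2000]
  650 → disc 3  [load 1300/2000]
  550 → disc 3  [load 1850/2000]
  500 → disc 4 (new)  [load 500/2000]
  450 → disc 1  [load 2000/2000]
  400 → disc 2  [load 1950/2000]
  250 → disc 4  [load 750/2000]
  250 → disc 4  [load 1000/2000]
4 discs opened.

4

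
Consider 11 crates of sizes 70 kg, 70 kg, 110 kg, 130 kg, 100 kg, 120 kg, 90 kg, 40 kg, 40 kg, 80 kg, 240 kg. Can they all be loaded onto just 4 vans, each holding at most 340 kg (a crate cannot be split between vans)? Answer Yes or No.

A valid assignment using 4 vans:
  van 1: 240 + 100 = 340
  van 2: 130 + 120 + 90 = 340
  van 3: 110 + 80 + 70 + 70 = 330
  van 4: 40 + 40 = 80
Every load is within 340 kg, so 4 vans suffice.

Yes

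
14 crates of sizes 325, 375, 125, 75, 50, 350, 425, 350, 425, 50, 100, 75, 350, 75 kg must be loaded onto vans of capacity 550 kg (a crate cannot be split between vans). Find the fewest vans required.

Total = 425 + 425 + 375 + 350 + 350 + 350 + 325 + 125 + 100 + 75 + 75 + 75 + 50 + 50 = 3150 kg.
Lower bound: ⌈3150/550⌉ = 6 vans.
Also, 7 crates each exceed 275 kg, and no two of those can share a van, so at least 7 vans are needed.
A packing using 7 vans:
  van 1: 425 + 125 = 550
  van 2: 425 + 100 = 525
  van 3: 375 + 75 + 75 = 525
  van 4: 350 + 75 + 50 + 50 = 525
  van 5: 350 = 350
  van 6: 350 = 350
  van 7: 325 = 325
This matches the lower bound, so 7 is optimal.

7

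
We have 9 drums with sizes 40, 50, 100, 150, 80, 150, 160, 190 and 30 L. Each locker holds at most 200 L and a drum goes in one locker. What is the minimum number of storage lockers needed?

5

Total = 190 + 160 + 150 + 150 + 100 + 80 + 50 + 40 + 30 = 950 L.
Lower bound: ⌈950/200⌉ = 5 storage lockers.
A packing using 5 storage lockers:
  locker 1: 190 = 190
  locker 2: 160 + 40 = 200
  locker 3: 150 + 50 = 200
  locker 4: 150 + 30 = 180
  locker 5: 100 + 80 = 180
This matches the lower bound, so 5 is optimal.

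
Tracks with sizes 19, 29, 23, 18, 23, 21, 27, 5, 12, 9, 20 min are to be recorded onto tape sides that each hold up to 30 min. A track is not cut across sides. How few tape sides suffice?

8

Total = 29 + 27 + 23 + 23 + 21 + 20 + 19 + 18 + 12 + 9 + 5 = 206 min.
Lower bound: ⌈206/30⌉ = 7 tape sides.
Also, 8 tracks each exceed 15 min, and no two of those can share a side, so at least 8 tape sides are needed.
A packing using 8 tape sides:
  side 1: 29 = 29
  side 2: 27 = 27
  side 3: 23 + 5 = 28
  side 4: 23 = 23
  side 5: 21 + 9 = 30
  side 6: 20 = 20
  side 7: 19 = 19
  side 8: 18 + 12 = 30
This matches the lower bound, so 8 is optimal.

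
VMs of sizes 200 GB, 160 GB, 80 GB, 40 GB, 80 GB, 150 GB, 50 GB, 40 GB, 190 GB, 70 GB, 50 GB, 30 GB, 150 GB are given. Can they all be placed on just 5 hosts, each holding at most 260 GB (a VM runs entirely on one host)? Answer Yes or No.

No

Total = 1290 GB; ⌈1290/260⌉ = 5.
The bound of 5 does not rule out 5, but exhaustive search shows no assignment into 5 hosts of capacity 260 GB exists — the minimum is 6.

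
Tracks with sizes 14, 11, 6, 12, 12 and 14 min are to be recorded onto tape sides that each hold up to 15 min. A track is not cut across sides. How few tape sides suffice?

Total = 14 + 14 + 12 + 12 + 11 + 6 = 69 min.
Lower bound: ⌈69/15⌉ = 5 tape sides.
A packing using 6 tape sides:
  side 1: 14 = 14
  side 2: 14 = 14
  side 3: 12 = 12
  side 4: 12 = 12
  side 5: 11 = 11
  side 6: 6 = 6
No arrangement into 5 tape sides stays within capacity, so 6 is optimal.

6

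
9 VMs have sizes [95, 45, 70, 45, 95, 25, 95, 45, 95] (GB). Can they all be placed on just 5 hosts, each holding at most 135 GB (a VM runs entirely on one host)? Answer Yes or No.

Total = 610 GB; ⌈610/135⌉ = 5.
The bound of 5 does not rule out 5, but exhaustive search shows no assignment into 5 hosts of capacity 135 GB exists — the minimum is 6.

No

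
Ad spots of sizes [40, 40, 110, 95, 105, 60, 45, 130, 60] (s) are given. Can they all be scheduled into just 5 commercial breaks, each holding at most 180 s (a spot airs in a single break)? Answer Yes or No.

A valid assignment using 4 commercial breaks:
  break 1: 130 + 45 = 175
  break 2: 110 + 60 = 170
  break 3: 105 + 60 = 165
  break 4: 95 + 40 + 40 = 175
That uses only 4 ≤ 5, so 5 commercial breaks are enough.

Yes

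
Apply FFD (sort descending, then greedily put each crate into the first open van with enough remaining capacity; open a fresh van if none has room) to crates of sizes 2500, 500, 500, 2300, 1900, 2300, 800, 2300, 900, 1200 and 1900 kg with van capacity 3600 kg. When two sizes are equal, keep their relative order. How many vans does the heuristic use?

6

Sorted descending: 2500, 2300, 2300, 2300, 1900, 1900, 1200, 900, 800, 500, 500.
  2500 → van 1 (new)  [load 2500/3600]
  2300 → van 2 (new)  [load 2300/3600]
  2300 → van 3 (new)  [load 2300/3600]
  2300 → van 4 (new)  [load 2300/3600]
  1900 → van 5 (new)  [load 1900/3600]
  1900 → van 6 (new)  [load 1900/3600]
  1200 → van 2  [load 3500/3600]
  900 → van 1  [load 3400/3600]
  800 → van 3  [load 3100/3600]
  500 → van 3  [load 3600/3600]
  500 → van 4  [load 2800/3600]
6 vans opened.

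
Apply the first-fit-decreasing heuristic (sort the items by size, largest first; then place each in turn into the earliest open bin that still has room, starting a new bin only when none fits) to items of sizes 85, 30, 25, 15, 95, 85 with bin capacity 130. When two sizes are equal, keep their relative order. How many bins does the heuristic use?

Sorted descending: 95, 85, 85, 30, 25, 15.
  95 → bin 1 (new)  [load 95/130]
  85 → bin 2 (new)  [load 85/130]
  85 → bin 3 (new)  [load 85/130]
  30 → bin 1  [load 125/130]
  25 → bin 2  [load 110/130]
  15 → bin 2  [load 125/130]
3 bins opened.

3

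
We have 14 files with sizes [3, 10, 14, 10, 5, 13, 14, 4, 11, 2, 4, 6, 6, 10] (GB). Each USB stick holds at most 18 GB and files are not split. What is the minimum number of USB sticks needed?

Total = 14 + 14 + 13 + 11 + 10 + 10 + 10 + 6 + 6 + 5 + 4 + 4 + 3 + 2 = 112 GB.
Lower bound: ⌈112/18⌉ = 7 USB sticks.
A packing using 7 USB sticks:
  USB stick 1: 14 + 4 = 18
  USB stick 2: 14 + 4 = 18
  USB stick 3: 13 + 5 = 18
  USB stick 4: 11 + 6 = 17
  USB stick 5: 10 + 6 + 2 = 18
  USB stick 6: 10 + 3 = 13
  USB stick 7: 10 = 10
This matches the lower bound, so 7 is optimal.

7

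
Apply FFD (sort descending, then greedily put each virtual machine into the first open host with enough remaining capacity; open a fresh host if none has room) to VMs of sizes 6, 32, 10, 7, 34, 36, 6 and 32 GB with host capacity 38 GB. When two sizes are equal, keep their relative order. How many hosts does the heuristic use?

5

Sorted descending: 36, 34, 32, 32, 10, 7, 6, 6.
  36 → host 1 (new)  [load 36/38]
  34 → host 2 (new)  [load 34/38]
  32 → host 3 (new)  [load 32/38]
  32 → host 4 (new)  [load 32/38]
  10 → host 5 (new)  [load 10/38]
  7 → host 5  [load 17/38]
  6 → host 3  [load 38/38]
  6 → host 4  [load 38/38]
5 hosts opened.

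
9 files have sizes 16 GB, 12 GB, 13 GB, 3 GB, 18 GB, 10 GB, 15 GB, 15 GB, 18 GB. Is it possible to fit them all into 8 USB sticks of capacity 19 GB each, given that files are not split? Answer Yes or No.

A valid assignment using 8 USB sticks:
  USB stick 1: 18 = 18
  USB stick 2: 18 = 18
  USB stick 3: 16 + 3 = 19
  USB stick 4: 15 = 15
  USB stick 5: 15 = 15
  USB stick 6: 13 = 13
  USB stick 7: 12 = 12
  USB stick 8: 10 = 10
Every load is within 19 GB, so 8 USB sticks suffice.

Yes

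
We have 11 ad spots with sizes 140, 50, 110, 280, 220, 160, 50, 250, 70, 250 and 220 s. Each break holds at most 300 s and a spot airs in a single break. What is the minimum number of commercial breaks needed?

7

Total = 280 + 250 + 250 + 220 + 220 + 160 + 140 + 110 + 70 + 50 + 50 = 1800 s.
Lower bound: ⌈1800/300⌉ = 6 commercial breaks.
A packing using 7 commercial breaks:
  break 1: 280 = 280
  break 2: 250 + 50 = 300
  break 3: 250 + 50 = 300
  break 4: 220 + 70 = 290
  break 5: 220 = 220
  break 6: 160 + 140 = 300
  break 7: 110 = 110
No arrangement into 6 commercial breaks stays within capacity, so 7 is optimal.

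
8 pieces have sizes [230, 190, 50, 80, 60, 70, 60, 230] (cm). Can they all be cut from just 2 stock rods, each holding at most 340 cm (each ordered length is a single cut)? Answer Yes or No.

No

Total = 970 cm; ⌈970/340⌉ = 3.
At least 3 stock rods are required, but only 2 are allowed.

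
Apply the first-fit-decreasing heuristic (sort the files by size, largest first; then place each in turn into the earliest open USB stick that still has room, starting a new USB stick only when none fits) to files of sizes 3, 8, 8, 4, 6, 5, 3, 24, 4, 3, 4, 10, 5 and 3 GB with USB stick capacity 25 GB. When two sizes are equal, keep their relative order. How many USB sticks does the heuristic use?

Sorted descending: 24, 10, 8, 8, 6, 5, 5, 4, 4, 4, 3, 3, 3, 3.
  24 → USB stick 1 (new)  [load 24/25]
  10 → USB stick 2 (new)  [load 10/25]
  8 → USB stick 2  [load 18/25]
  8 → USB stick 3 (new)  [load 8/25]
  6 → USB stick 2  [load 24/25]
  5 → USB stick 3  [load 13/25]
  5 → USB stick 3  [load 18/25]
  4 → USB stick 3  [load 22/25]
  4 → USB stick 4 (new)  [load 4/25]
  4 → USB stick 4  [load 8/25]
  3 → USB stick 3  [load 25/25]
  3 → USB stick 4  [load 11/25]
  3 → USB stick 4  [load 14/25]
  3 → USB stick 4  [load 17/25]
4 USB sticks opened.

4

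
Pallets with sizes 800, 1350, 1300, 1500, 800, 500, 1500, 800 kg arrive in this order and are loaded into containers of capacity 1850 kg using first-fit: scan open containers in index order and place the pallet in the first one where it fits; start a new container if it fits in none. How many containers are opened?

6

  800 → container 1 (new)  [load 800/1850]
  1350 → container 2 (new)  [load 1350/1850]
  1300 → container 3 (new)  [load 1300/1850]
  1500 → container 4 (new)  [load 1500/1850]
  800 → container 1  [load 1600/1850]
  500 → container 2  [load 1850/1850]
  1500 → container 5 (new)  [load 1500/1850]
  800 → container 6 (new)  [load 800/1850]
6 containers opened.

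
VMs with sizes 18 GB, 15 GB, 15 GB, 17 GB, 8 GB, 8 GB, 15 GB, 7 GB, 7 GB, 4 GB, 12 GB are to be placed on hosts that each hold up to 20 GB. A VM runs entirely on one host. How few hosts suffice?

Total = 18 + 17 + 15 + 15 + 15 + 12 + 8 + 8 + 7 + 7 + 4 = 126 GB.
Lower bound: ⌈126/20⌉ = 7 hosts.
A packing using 8 hosts:
  host 1: 18 = 18
  host 2: 17 = 17
  host 3: 15 + 4 = 19
  host 4: 15 = 15
  host 5: 15 = 15
  host 6: 12 + 8 = 20
  host 7: 8 + 7 = 15
  host 8: 7 = 7
No arrangement into 7 hosts stays within capacity, so 8 is optimal.

8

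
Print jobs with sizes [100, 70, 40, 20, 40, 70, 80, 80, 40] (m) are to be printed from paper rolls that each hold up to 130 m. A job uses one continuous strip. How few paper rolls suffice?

Total = 100 + 80 + 80 + 70 + 70 + 40 + 40 + 40 + 20 = 540 m.
Lower bound: ⌈540/130⌉ = 5 paper rolls.
A packing using 5 paper rolls:
  roll 1: 100 + 20 = 120
  roll 2: 80 + 40 = 120
  roll 3: 80 + 40 = 120
  roll 4: 70 + 40 = 110
  roll 5: 70 = 70
This matches the lower bound, so 5 is optimal.

5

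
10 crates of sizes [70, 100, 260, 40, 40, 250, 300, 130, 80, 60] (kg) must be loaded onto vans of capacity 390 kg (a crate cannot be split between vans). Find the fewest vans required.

4

Total = 300 + 260 + 250 + 130 + 100 + 80 + 70 + 60 + 40 + 40 = 1330 kg.
Lower bound: ⌈1330/390⌉ = 4 vans.
A packing using 4 vans:
  van 1: 300 + 80 = 380
  van 2: 260 + 130 = 390
  van 3: 250 + 100 + 40 = 390
  van 4: 70 + 60 + 40 = 170
This matches the lower bound, so 4 is optimal.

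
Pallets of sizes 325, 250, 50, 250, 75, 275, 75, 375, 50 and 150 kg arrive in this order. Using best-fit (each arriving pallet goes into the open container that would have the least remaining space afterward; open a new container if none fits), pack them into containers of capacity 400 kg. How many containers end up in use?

5

  325 → container 1 (new)  [load 325/400]
  250 → container 2 (new)  [load 250/400]
  50 → container 1  [load 375/400]
  250 → container 3 (new)  [load 250/400]
  75 → container 2  [load 325/400]
  275 → container 4 (new)  [load 275/400]
  75 → container 2  [load 400/400]
  375 → container 5 (new)  [load 375/400]
  50 → container 4  [load 325/400]
  150 → container 3  [load 400/400]
5 containers opened.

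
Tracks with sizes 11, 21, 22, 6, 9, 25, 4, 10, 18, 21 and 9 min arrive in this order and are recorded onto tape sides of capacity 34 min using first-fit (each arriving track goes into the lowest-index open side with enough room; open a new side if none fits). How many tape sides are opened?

  11 → side 1 (new)  [load 11/34]
  21 → side 1  [load 32/34]
  22 → side 2 (new)  [load 22/34]
  6 → side 2  [load 28/34]
  9 → side 3 (new)  [load 9/34]
  25 → side 3  [load 34/34]
  4 → side 2  [load 32/34]
  10 → side 4 (new)  [load 10/34]
  18 → side 4  [load 28/34]
  21 → side 5 (new)  [load 21/34]
  9 → side 5  [load 30/34]
5 tape sides opened.

5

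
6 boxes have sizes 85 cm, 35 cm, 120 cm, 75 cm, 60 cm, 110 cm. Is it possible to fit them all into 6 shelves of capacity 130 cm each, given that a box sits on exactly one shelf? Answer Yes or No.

A valid assignment using 5 shelves:
  shelf 1: 120 = 120
  shelf 2: 110 = 110
  shelf 3: 85 + 35 = 120
  shelf 4: 75 = 75
  shelf 5: 60 = 60
That uses only 5 ≤ 6, so 6 shelves are enough.

Yes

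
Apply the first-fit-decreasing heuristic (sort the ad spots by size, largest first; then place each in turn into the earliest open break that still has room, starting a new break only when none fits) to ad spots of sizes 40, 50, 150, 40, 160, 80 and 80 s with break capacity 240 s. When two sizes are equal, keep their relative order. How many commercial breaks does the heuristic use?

Sorted descending: 160, 150, 80, 80, 50, 40, 40.
  160 → break 1 (new)  [load 160/240]
  150 → break 2 (new)  [load 150/240]
  80 → break 1  [load 240/240]
  80 → break 2  [load 230/240]
  50 → break 3 (new)  [load 50/240]
  40 → break 3  [load 90/240]
  40 → break 3  [load 130/240]
3 commercial breaks opened.

3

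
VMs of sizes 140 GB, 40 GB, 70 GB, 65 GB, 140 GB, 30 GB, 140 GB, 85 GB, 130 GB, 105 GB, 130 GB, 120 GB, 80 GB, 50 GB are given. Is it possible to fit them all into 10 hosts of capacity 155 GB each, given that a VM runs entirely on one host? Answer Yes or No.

Yes

A valid assignment using 10 hosts:
  host 1: 140 = 140
  host 2: 140 = 140
  host 3: 140 = 140
  host 4: 130 = 130
  host 5: 130 = 130
  host 6: 120 + 30 = 150
  host 7: 105 + 50 = 155
  host 8: 85 + 70 = 155
  host 9: 80 + 65 = 145
  host 10: 40 = 40
Every load is within 155 GB, so 10 hosts suffice.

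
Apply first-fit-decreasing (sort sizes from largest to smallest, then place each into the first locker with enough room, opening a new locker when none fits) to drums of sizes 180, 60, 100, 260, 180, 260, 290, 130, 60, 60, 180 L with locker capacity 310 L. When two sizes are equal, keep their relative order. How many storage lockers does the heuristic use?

7

Sorted descending: 290, 260, 260, 180, 180, 180, 130, 100, 60, 60, 60.
  290 → locker 1 (new)  [load 290/310]
  260 → locker 2 (new)  [load 260/310]
  260 → locker 3 (new)  [load 260/310]
  180 → locker 4 (new)  [load 180/310]
  180 → locker 5 (new)  [load 180/310]
  180 → locker 6 (new)  [load 180/310]
  130 → locker 4  [load 310/310]
  100 → locker 5  [load 280/310]
  60 → locker 6  [load 240/310]
  60 → locker 6  [load 300/310]
  60 → locker 7 (new)  [load 60/310]
7 storage lockers opened.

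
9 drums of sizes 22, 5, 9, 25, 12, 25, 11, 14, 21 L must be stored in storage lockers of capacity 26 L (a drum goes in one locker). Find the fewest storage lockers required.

6

Total = 25 + 25 + 22 + 21 + 14 + 12 + 11 + 9 + 5 = 144 L.
Lower bound: ⌈144/26⌉ = 6 storage lockers.
A packing using 6 storage lockers:
  locker 1: 25 = 25
  locker 2: 25 = 25
  locker 3: 22 = 22
  locker 4: 21 + 5 = 26
  locker 5: 14 + 12 = 26
  locker 6: 11 + 9 = 20
This matches the lower bound, so 6 is optimal.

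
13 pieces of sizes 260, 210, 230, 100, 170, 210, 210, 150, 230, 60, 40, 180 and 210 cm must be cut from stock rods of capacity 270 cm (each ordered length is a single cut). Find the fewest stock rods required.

Total = 260 + 230 + 230 + 210 + 210 + 210 + 210 + 180 + 170 + 150 + 100 + 60 + 40 = 2260 cm.
Lower bound: ⌈2260/270⌉ = 9 stock rods.
Also, 10 pieces each exceed 135 cm, and no two of those can share a stock rod, so at least 10 stock rods are needed.
A packing using 10 stock rods:
  stock rod 1: 260 = 260
  stock rod 2: 230 + 40 = 270
  stock rod 3: 230 = 230
  stock rod 4: 210 + 60 = 270
  stock rod 5: 210 = 210
  stock rod 6: 210 = 210
  stock rod 7: 210 = 210
  stock rod 8: 180 = 180
  stock rod 9: 170 + 100 = 270
  stock rod 10: 150 = 150
This matches the lower bound, so 10 is optimal.

10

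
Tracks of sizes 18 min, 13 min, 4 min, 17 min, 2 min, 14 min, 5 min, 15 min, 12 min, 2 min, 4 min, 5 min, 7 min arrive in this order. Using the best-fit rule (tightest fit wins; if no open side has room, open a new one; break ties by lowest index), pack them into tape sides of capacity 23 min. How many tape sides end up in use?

  18 → side 1 (new)  [load 18/23]
  13 → side 2 (new)  [load 13/23]
  4 → side 1  [load 22/23]
  17 → side 3 (new)  [load 17/23]
  2 → side 3  [load 19/23]
  14 → side 4 (new)  [load 14/23]
  5 → side 4  [load 19/23]
  15 → side 5 (new)  [load 15/23]
  12 → side 6 (new)  [load 12/23]
  2 → side 3  [load 21/23]
  4 → side 4  [load 23/23]
  5 → side 5  [load 20/23]
  7 → side 2  [load 20/23]
6 tape sides opened.

6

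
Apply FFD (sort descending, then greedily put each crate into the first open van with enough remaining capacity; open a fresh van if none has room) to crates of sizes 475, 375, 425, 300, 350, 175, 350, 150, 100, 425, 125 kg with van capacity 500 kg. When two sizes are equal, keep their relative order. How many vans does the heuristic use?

7

Sorted descending: 475, 425, 425, 375, 350, 350, 300, 175, 150, 125, 100.
  475 → van 1 (new)  [load 475/500]
  425 → van 2 (new)  [load 425/500]
  425 → van 3 (new)  [load 425/500]
  375 → van 4 (new)  [load 375/500]
  350 → van 5 (new)  [load 350/500]
  350 → van 6 (new)  [load 350/500]
  300 → van 7 (new)  [load 300/500]
  175 → van 7  [load 475/500]
  150 → van 5  [load 500/500]
  125 → van 4  [load 500/500]
  100 → van 6  [load 450/500]
7 vans opened.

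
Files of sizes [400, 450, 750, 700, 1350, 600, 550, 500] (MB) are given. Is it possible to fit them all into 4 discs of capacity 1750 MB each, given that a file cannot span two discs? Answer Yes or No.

A valid assignment using 4 discs:
  disc 1: 1350 + 400 = 1750
  disc 2: 750 + 700 = 1450
  disc 3: 600 + 550 + 500 = 1650
  disc 4: 450 = 450
Every load is within 1750 MB, so 4 discs suffice.

Yes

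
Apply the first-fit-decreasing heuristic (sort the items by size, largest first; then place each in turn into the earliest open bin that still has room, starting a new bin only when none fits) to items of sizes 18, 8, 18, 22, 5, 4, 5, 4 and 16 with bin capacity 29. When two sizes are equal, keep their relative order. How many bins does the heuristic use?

Sorted descending: 22, 18, 18, 16, 8, 5, 5, 4, 4.
  22 → bin 1 (new)  [load 22/29]
  18 → bin 2 (new)  [load 18/29]
  18 → bin 3 (new)  [load 18/29]
  16 → bin 4 (new)  [load 16/29]
  8 → bin 2  [load 26/29]
  5 → bin 1  [load 27/29]
  5 → bin 3  [load 23/29]
  4 → bin 3  [load 27/29]
  4 → bin 4  [load 20/29]
4 bins opened.

4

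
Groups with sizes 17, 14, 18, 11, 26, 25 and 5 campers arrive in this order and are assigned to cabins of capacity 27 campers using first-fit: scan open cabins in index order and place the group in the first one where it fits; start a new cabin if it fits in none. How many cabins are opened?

  17 → cabin 1 (new)  [load 17/27]
  14 → cabin 2 (new)  [load 14/27]
  18 → cabin 3 (new)  [load 18/27]
  11 → cabin 2  [load 25/27]
  26 → cabin 4 (new)  [load 26/27]
  25 → cabin 5 (new)  [load 25/27]
  5 → cabin 1  [load 22/27]
5 cabins opened.

5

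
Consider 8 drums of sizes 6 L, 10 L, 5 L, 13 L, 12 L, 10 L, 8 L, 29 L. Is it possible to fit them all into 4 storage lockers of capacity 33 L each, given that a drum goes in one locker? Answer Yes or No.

A valid assignment using 3 storage lockers:
  locker 1: 29 = 29
  locker 2: 13 + 12 + 8 = 33
  locker 3: 10 + 10 + 6 + 5 = 31
That uses only 3 ≤ 4, so 4 storage lockers are enough.

Yes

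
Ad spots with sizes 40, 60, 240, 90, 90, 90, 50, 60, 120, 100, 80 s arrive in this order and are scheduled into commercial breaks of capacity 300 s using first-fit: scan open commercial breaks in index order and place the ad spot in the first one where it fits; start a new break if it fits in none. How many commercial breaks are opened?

  40 → break 1 (new)  [load 40/300]
  60 → break 1  [load 100/300]
  240 → break 2 (new)  [load 240/300]
  90 → break 1  [load 190/300]
  90 → break 1  [load 280/300]
  90 → break 3 (new)  [load 90/300]
  50 → break 2  [load 290/300]
  60 → break 3  [load 150/300]
  120 → break 3  [load 270/300]
  100 → break 4 (new)  [load 100/300]
  80 → break 4  [load 180/300]
4 commercial breaks opened.

4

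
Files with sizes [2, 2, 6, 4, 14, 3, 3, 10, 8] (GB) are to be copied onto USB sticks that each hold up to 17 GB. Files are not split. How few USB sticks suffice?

4

Total = 14 + 10 + 8 + 6 + 4 + 3 + 3 + 2 + 2 = 52 GB.
Lower bound: ⌈52/17⌉ = 4 USB sticks.
A packing using 4 USB sticks:
  USB stick 1: 14 + 3 = 17
  USB stick 2: 10 + 6 = 16
  USB stick 3: 8 + 4 + 3 + 2 = 17
  USB stick 4: 2 = 2
This matches the lower bound, so 4 is optimal.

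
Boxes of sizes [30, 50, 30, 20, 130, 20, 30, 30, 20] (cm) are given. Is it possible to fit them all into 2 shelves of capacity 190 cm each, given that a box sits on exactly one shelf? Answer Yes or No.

A valid assignment using 2 shelves:
  shelf 1: 130 + 50 = 180
  shelf 2: 30 + 30 + 30 + 30 + 20 + 20 + 20 = 180
Every load is within 190 cm, so 2 shelves suffice.

Yes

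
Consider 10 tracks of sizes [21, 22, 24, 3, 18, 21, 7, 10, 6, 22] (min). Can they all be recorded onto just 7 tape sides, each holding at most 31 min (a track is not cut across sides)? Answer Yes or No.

Yes

A valid assignment using 6 tape sides:
  side 1: 24 + 7 = 31
  side 2: 22 + 6 + 3 = 31
  side 3: 22 = 22
  side 4: 21 + 10 = 31
  side 5: 21 = 21
  side 6: 18 = 18
That uses only 6 ≤ 7, so 7 tape sides are enough.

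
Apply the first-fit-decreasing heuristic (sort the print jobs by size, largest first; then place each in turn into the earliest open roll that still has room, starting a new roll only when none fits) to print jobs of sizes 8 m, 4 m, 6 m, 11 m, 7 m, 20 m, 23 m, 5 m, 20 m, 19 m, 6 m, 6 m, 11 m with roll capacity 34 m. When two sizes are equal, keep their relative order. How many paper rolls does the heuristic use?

Sorted descending: 23, 20, 20, 19, 11, 11, 8, 7, 6, 6, 6, 5, 4.
  23 → roll 1 (new)  [load 23/34]
  20 → roll 2 (new)  [load 20/34]
  20 → roll 3 (new)  [load 20/34]
  19 → roll 4 (new)  [load 19/34]
  11 → roll 1  [load 34/34]
  11 → roll 2  [load 31/34]
  8 → roll 3  [load 28/34]
  7 → roll 4  [load 26/34]
  6 → roll 3  [load 34/34]
  6 → roll 4  [load 32/34]
  6 → roll 5 (new)  [load 6/34]
  5 → roll 5  [load 11/34]
  4 → roll 5  [load 15/34]
5 paper rolls opened.

5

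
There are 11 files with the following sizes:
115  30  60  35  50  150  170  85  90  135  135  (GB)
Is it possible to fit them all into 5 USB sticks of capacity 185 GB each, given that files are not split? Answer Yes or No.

Total = 1055 GB; ⌈1055/185⌉ = 6.
At least 6 USB sticks are required, but only 5 are allowed.

No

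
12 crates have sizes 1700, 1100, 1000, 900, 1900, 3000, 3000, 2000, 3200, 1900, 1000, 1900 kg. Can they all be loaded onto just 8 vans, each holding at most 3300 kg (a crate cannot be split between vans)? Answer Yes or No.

Yes

A valid assignment using 8 vans:
  van 1: 3200 = 3200
  van 2: 3000 = 3000
  van 3: 3000 = 3000
  van 4: 2000 + 1100 = 3100
  van 5: 1900 + 1000 = 2900
  van 6: 1900 + 1000 = 2900
  van 7: 1900 + 900 = 2800
  van 8: 1700 = 1700
Every load is within 3300 kg, so 8 vans suffice.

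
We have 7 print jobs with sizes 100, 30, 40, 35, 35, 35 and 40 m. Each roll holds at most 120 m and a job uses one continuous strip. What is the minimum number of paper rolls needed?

Total = 100 + 40 + 40 + 35 + 35 + 35 + 30 = 315 m.
Lower bound: ⌈315/120⌉ = 3 paper rolls.
A packing using 3 paper rolls:
  roll 1: 100 = 100
  roll 2: 40 + 40 + 35 = 115
  roll 3: 35 + 35 + 30 = 100
This matches the lower bound, so 3 is optimal.

3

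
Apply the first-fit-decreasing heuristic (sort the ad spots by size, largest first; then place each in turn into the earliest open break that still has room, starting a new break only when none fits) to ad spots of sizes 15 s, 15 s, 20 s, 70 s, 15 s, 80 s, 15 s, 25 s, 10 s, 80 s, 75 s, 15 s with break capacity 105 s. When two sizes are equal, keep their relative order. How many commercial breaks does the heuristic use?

Sorted descending: 80, 80, 75, 70, 25, 20, 15, 15, 15, 15, 15, 10.
  80 → break 1 (new)  [load 80/105]
  80 → break 2 (new)  [load 80/105]
  75 → break 3 (new)  [load 75/105]
  70 → break 4 (new)  [load 70/105]
  25 → break 1  [load 105/105]
  20 → break 2  [load 100/105]
  15 → break 3  [load 90/105]
  15 → break 3  [load 105/105]
  15 → break 4  [load 85/105]
  15 → break 4  [load 100/105]
  15 → break 5 (new)  [load 15/105]
  10 → break 5  [load 25/105]
5 commercial breaks opened.

5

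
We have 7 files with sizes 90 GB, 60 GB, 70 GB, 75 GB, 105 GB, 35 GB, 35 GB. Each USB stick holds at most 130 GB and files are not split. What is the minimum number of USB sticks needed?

Total = 105 + 90 + 75 + 70 + 60 + 35 + 35 = 470 GB.
Lower bound: ⌈470/130⌉ = 4 USB sticks.
A packing using 4 USB sticks:
  USB stick 1: 105 = 105
  USB stick 2: 90 + 35 = 125
  USB stick 3: 75 + 35 = 110
  USB stick 4: 70 + 60 = 130
This matches the lower bound, so 4 is optimal.

4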